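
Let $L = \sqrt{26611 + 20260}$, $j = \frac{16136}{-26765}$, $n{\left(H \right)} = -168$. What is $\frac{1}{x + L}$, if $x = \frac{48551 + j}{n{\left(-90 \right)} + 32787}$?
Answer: $- \frac{1134482823288300765}{35723950001694022240334} + \frac{762211998369576225 \sqrt{46871}}{35723950001694022240334} \approx 0.0045875$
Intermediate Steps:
$j = - \frac{16136}{26765}$ ($j = 16136 \left(- \frac{1}{26765}\right) = - \frac{16136}{26765} \approx -0.60288$)
$x = \frac{1299451379}{873047535}$ ($x = \frac{48551 - \frac{16136}{26765}}{-168 + 32787} = \frac{1299451379}{26765 \cdot 32619} = \frac{1299451379}{26765} \cdot \frac{1}{32619} = \frac{1299451379}{873047535} \approx 1.4884$)
$L = \sqrt{46871} \approx 216.5$
$\frac{1}{x + L} = \frac{1}{\frac{1299451379}{873047535} + \sqrt{46871}}$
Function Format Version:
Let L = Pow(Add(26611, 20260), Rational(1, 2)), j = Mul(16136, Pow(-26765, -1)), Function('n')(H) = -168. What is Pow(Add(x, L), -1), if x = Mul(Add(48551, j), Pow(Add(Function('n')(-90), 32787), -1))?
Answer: Add(Rational(-1134482823288300765, 35723950001694022240334), Mul(Rational(762211998369576225, 35723950001694022240334), Pow(46871, Rational(1, 2)))) ≈ 0.0045875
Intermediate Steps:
j = Rational(-16136, 26765) (j = Mul(16136, Rational(-1, 26765)) = Rational(-16136, 26765) ≈ -0.60288)
x = Rational(1299451379, 873047535) (x = Mul(Add(48551, Rational(-16136, 26765)), Pow(Add(-168, 32787), -1)) = Mul(Rational(1299451379, 26765), Pow(32619, -1)) = Mul(Rational(1299451379, 26765), Rational(1, 32619)) = Rational(1299451379, 873047535) ≈ 1.4884)
L = Pow(46871, Rational(1, 2)) ≈ 216.50
Pow(Add(x, L), -1) = Pow(Add(Rational(1299451379, 873047535), Pow(46871, Rational(1, 2))), -1)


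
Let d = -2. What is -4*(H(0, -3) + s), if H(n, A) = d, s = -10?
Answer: 48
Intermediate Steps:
H(n, A) = -2
-4*(H(0, -3) + s) = -4*(-2 - 10) = -4*(-12) = 48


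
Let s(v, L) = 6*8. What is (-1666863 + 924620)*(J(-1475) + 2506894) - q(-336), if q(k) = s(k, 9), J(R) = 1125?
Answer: -1861559546665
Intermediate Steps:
s(v, L) = 48
q(k) = 48
(-1666863 + 924620)*(J(-1475) + 2506894) - q(-336) = (-1666863 + 924620)*(1125 + 2506894) - 1*48 = -742243*2508019 - 48 = -1861559546617 - 48 = -1861559546665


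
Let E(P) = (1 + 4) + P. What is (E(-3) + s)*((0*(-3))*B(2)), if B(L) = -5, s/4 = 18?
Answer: 0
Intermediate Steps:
s = 72 (s = 4*18 = 72)
E(P) = 5 + P
(E(-3) + s)*((0*(-3))*B(2)) = ((5 - 3) + 72)*((0*(-3))*(-5)) = (2 + 72)*(0*(-5)) = 74*0 = 0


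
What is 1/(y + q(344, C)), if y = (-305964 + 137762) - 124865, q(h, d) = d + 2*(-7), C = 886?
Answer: -1/292195 ≈ -3.4224e-6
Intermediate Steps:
q(h, d) = -14 + d (q(h, d) = d - 14 = -14 + d)
y = -293067 (y = -168202 - 124865 = -293067)
1/(y + q(344, C)) = 1/(-293067 + (-14 + 886)) = 1/(-293067 + 872) = 1/(-292195) = -1/292195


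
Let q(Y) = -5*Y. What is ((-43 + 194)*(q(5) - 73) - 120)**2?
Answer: 222546724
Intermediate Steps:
((-43 + 194)*(q(5) - 73) - 120)**2 = ((-43 + 194)*(-5*5 - 73) - 120)**2 = (151*(-25 - 73) - 120)**2 = (151*(-98) - 120)**2 = (-14798 - 120)**2 = (-14918)**2 = 222546724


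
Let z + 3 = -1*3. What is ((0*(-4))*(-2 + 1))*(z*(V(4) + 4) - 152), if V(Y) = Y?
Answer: 0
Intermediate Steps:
z = -6 (z = -3 - 1*3 = -3 - 3 = -6)
((0*(-4))*(-2 + 1))*(z*(V(4) + 4) - 152) = ((0*(-4))*(-2 + 1))*(-6*(4 + 4) - 152) = (0*(-1))*(-6*8 - 152) = 0*(-48 - 152) = 0*(-200) = 0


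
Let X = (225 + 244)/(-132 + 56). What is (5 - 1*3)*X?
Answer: -469/38 ≈ -12.342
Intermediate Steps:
X = -469/76 (X = 469/(-76) = 469*(-1/76) = -469/76 ≈ -6.1711)
(5 - 1*3)*X = (5 - 1*3)*(-469/76) = (5 - 3)*(-469/76) = 2*(-469/76) = -469/38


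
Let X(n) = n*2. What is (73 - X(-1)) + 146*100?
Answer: 14675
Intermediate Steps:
X(n) = 2*n
(73 - X(-1)) + 146*100 = (73 - 2*(-1)) + 146*100 = (73 - 1*(-2)) + 14600 = (73 + 2) + 14600 = 75 + 14600 = 14675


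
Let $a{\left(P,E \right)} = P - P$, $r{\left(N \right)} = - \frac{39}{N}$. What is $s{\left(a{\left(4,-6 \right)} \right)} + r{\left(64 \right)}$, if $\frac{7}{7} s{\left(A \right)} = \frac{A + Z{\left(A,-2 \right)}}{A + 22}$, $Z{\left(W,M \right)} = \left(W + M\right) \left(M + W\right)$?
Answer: $- \frac{301}{704} \approx -0.42756$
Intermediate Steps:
$a{\left(P,E \right)} = 0$
$Z{\left(W,M \right)} = \left(M + W\right)^{2}$ ($Z{\left(W,M \right)} = \left(M + W\right) \left(M + W\right) = \left(M + W\right)^{2}$)
$s{\left(A \right)} = \frac{A + \left(-2 + A\right)^{2}}{22 + A}$ ($s{\left(A \right)} = \frac{A + \left(-2 + A\right)^{2}}{A + 22} = \frac{A + \left(-2 + A\right)^{2}}{22 + A}$)
$s{\left(a{\left(4,-6 \right)} \right)} + r{\left(64 \right)} = \frac{0 + \left(-2 + 0\right)^{2}}{22 + 0} - \frac{39}{64} = \frac{0 + \left(-2\right)^{2}}{22} - \frac{39}{64} = \frac{0 + 4}{22} - \frac{39}{64} = \frac{1}{22} \cdot 4 - \frac{39}{64} = \frac{2}{11} - \frac{39}{64} = - \frac{301}{704}$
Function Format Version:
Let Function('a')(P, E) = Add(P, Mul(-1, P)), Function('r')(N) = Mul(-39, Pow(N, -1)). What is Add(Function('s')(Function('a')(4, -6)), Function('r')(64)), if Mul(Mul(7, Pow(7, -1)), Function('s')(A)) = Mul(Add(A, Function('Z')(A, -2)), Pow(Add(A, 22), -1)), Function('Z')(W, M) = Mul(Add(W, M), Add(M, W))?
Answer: Rational(-301, 704) ≈ -0.42756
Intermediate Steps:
Function('a')(P, E) = 0
Function('Z')(W, M) = Pow(Add(M, W), 2) (Function('Z')(W, M) = Mul(Add(M, W), Add(M, W)) = Pow(Add(M, W), 2))
Function('s')(A) = Mul(Pow(Add(22, A), -1), Add(A, Pow(Add(-2, A), 2))) (Function('s')(A) = Mul(Add(A, Pow(Add(-2, A), 2)), Pow(Add(A, 22), -1)) = Mul(Add(A, Pow(Add(-2, A), 2)), Pow(Add(22, A), -1)) = Mul(Pow(Add(22, A), -1), Add(A, Pow(Add(-2, A), 2))))
Add(Function('s')(Function('a')(4, -6)), Function('r')(64)) = Add(Mul(Pow(Add(22, 0), -1), Add(0, Pow(Add(-2, 0), 2))), Mul(-39, Pow(64, -1))) = Add(Mul(Pow(22, -1), Add(0, Pow(-2, 2))), Mul(-39, Rational(1, 64))) = Add(Mul(Rational(1, 22), Add(0, 4)), Rational(-39, 64)) = Add(Mul(Rational(1, 22), 4), Rational(-39, 64)) = Add(Rational(2, 11), Rational(-39, 64)) = Rational(-301, 704)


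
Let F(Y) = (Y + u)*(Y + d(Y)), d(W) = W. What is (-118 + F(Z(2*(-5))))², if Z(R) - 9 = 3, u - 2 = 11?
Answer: 232324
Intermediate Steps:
u = 13 (u = 2 + 11 = 13)
Z(R) = 12 (Z(R) = 9 + 3 = 12)
F(Y) = 2*Y*(13 + Y) (F(Y) = (Y + 13)*(Y + Y) = (13 + Y)*(2*Y) = 2*Y*(13 + Y))
(-118 + F(Z(2*(-5))))² = (-118 + 2*12*(13 + 12))² = (-118 + 2*12*25)² = (-118 + 600)² = 482² = 232324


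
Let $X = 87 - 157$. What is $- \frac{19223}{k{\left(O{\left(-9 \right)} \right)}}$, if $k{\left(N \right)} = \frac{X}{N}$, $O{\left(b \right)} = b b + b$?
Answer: $\frac{692028}{35} \approx 19772.0$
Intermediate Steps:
$O{\left(b \right)} = b + b^{2}$ ($O{\left(b \right)} = b^{2} + b = b + b^{2}$)
$X = -70$
$k{\left(N \right)} = - \frac{70}{N}$
$- \frac{19223}{k{\left(O{\left(-9 \right)} \right)}} = - \frac{19223}{\left(-70\right) \frac{1}{\left(-9\right) \left(1 - 9\right)}} = - \frac{19223}{\left(-70\right) \frac{1}{\left(-9\right) \left(-8\right)}} = - \frac{19223}{\left(-70\right) \frac{1}{72}} = - \frac{19223}{- \frac{35}{36}} = \left(-19223\right) \left(- \frac{36}{35}\right) = \frac{692028}{35}$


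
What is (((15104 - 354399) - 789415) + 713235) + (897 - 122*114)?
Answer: -428486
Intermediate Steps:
(((15104 - 354399) - 789415) + 713235) + (897 - 122*114) = ((-339295 - 789415) + 713235) + (897 - 13908) = (-1128710 + 713235) - 13011 = -415475 - 13011 = -428486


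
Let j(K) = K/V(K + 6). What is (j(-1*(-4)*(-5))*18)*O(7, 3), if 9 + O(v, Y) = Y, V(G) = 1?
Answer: 2160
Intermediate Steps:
O(v, Y) = -9 + Y
j(K) = K (j(K) = K/1 = K*1 = K)
(j(-1*(-4)*(-5))*18)*O(7, 3) = ((-1*(-4)*(-5))*18)*(-9 + 3) = ((4*(-5))*18)*(-6) = -20*18*(-6) = -360*(-6) = 2160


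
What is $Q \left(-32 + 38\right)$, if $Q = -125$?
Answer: $-750$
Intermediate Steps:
$Q \left(-32 + 38\right) = - 125 \left(-32 + 38\right) = \left(-125\right) 6 = -750$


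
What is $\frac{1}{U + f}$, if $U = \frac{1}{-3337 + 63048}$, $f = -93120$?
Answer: $- \frac{59711}{5560288319} \approx -1.0739 \cdot 10^{-5}$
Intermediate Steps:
$U = \frac{1}{59711} \approx 1.6747 \cdot 10^{-5}$
$\frac{1}{U + f} = \frac{1}{\frac{1}{59711} - 93120} = \frac{1}{- \frac{5560288319}{59711}} = - \frac{59711}{5560288319}$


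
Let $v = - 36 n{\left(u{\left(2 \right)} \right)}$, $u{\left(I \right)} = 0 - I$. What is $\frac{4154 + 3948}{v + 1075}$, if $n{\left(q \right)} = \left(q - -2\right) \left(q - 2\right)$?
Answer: $\frac{8102}{1075} \approx 7.5367$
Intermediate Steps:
$u{\left(I \right)} = - I$
$n{\left(q \right)} = \left(-2 + q\right) \left(2 + q\right)$ ($n{\left(q \right)} = \left(q + 2\right) \left(-2 + q\right) = \left(2 + q\right) \left(-2 + q\right) = \left(-2 + q\right) \left(2 + q\right)$)
$v = 0$ ($v = - 36 \left(-4 + \left(\left(-1\right) 2\right)^{2}\right) = - 36 \left(-4 + \left(-2\right)^{2}\right) = - 36 \left(-4 + 4\right) = \left(-36\right) 0 = 0$)
$\frac{4154 + 3948}{v + 1075} = \frac{4154 + 3948}{0 + 1075} = \frac{8102}{1075}$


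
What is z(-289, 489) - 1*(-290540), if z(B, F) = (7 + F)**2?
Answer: 536556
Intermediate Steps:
z(-289, 489) - 1*(-290540) = (7 + 489)**2 - 1*(-290540) = 496**2 + 290540 = 246016 + 290540 = 536556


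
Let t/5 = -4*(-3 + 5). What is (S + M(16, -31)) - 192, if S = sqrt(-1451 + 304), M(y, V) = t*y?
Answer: -832 + I*sqrt(1147) ≈ -832.0 + 33.867*I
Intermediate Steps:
t = -40 (t = 5*(-4*(-3 + 5)) = 5*(-4*2) = 5*(-8) = -40)
M(y, V) = -40*y
S = I*sqrt(1147) (S = sqrt(-1147) = I*sqrt(1147) ≈ 33.867*I)
(S + M(16, -31)) - 192 = (I*sqrt(1147) - 40*16) - 192 = (I*sqrt(1147) - 640) - 192 = (-640 + I*sqrt(1147)) - 192 = -832 + I*sqrt(1147)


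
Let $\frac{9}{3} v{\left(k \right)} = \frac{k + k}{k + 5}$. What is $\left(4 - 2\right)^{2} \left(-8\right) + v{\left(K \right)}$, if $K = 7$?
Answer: $- \frac{569}{18} \approx -31.611$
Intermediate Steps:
$v{\left(k \right)} = \frac{2 k}{3 \left(5 + k\right)}$ ($v{\left(k \right)} = \frac{\left(k + k\right) \frac{1}{k + 5}}{3} = \frac{2 k \frac{1}{5 + k}}{3} = \frac{2 k}{3 \left(5 + k\right)}$)
$\left(4 - 2\right)^{2} \left(-8\right) + v{\left(K \right)} = \left(4 - 2\right)^{2} \left(-8\right) + \frac{2}{3} \cdot 7 \frac{1}{5 + 7} = 2^{2} \left(-8\right) + \frac{2}{3} \cdot 7 \cdot \frac{1}{12} = 4 \left(-8\right) + \frac{2}{3} \cdot 7 \cdot \frac{1}{12} = -32 + \frac{7}{18} = - \frac{569}{18}$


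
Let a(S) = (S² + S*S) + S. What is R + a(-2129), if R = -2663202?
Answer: 6399951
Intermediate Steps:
a(S) = S + 2*S² (a(S) = (S² + S²) + S = 2*S² + S = S + 2*S²)
R + a(-2129) = -2663202 - 2129*(1 + 2*(-2129)) = -2663202 - 2129*(1 - 4258) = -2663202 - 2129*(-4257) = -2663202 + 9063153 = 6399951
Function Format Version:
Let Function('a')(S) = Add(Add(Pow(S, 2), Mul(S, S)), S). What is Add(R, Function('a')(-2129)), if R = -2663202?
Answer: 6399951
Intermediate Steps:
Function('a')(S) = Add(S, Mul(2, Pow(S, 2))) (Function('a')(S) = Add(Add(Pow(S, 2), Pow(S, 2)), S) = Add(Mul(2, Pow(S, 2)), S) = Add(S, Mul(2, Pow(S, 2))))
Add(R, Function('a')(-2129)) = Add(-2663202, Mul(-2129, Add(1, Mul(2, -2129)))) = Add(-2663202, Mul(-2129, Add(1, -4258))) = Add(-2663202, Mul(-2129, -4257)) = Add(-2663202, 9063153) = 6399951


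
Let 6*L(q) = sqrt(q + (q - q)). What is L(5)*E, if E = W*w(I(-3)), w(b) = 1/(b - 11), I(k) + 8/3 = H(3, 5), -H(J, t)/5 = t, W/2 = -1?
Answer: sqrt(5)/116 ≈ 0.019276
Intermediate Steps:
W = -2 (W = 2*(-1) = -2)
H(J, t) = -5*t
I(k) = -83/3 (I(k) = -8/3 - 5*5 = -8/3 - 25 = -83/3)
w(b) = 1/(-11 + b)
L(q) = sqrt(q)/6 (L(q) = sqrt(q + (q - q))/6 = sqrt(q + 0)/6 = sqrt(q)/6)
E = 3/58 (E = -2/(-11 - 83/3) = -2/(-116/3) = -2*(-3/116) = 3/58 ≈ 0.051724)
L(5)*E = (sqrt(5)/6)*(3/58) = sqrt(5)/116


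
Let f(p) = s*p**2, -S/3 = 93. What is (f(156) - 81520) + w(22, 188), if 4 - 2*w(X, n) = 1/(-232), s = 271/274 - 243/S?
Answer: -71439623049/1970608 ≈ -36253.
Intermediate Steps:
S = -279 (S = -3*93 = -279)
s = 15799/8494 (s = 271/274 - 243/(-279) = 271*(1/274) - 243*(-1/279) = 271/274 + 27/31 = 15799/8494 ≈ 1.8600)
w(X, n) = 929/464 (w(X, n) = 2 - 1/2/(-232) = 2 - 1/2*(-1/232) = 2 + 1/464 = 929/464)
f(p) = 15799*p**2/8494
(f(156) - 81520) + w(22, 188) = ((15799/8494)*156**2 - 81520) + 929/464 = ((15799/8494)*24336 - 81520) + 929/464 = (192242232/4247 - 81520) + 929/464 = -153973208/4247 + 929/464 = -71439623049/1970608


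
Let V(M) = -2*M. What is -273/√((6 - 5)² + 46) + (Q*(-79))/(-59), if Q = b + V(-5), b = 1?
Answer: 869/59 - 273*√47/47 ≈ -25.092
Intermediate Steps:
Q = 11 (Q = 1 - 2*(-5) = 1 + 10 = 11)
-273/√((6 - 5)² + 46) + (Q*(-79))/(-59) = -273/√((6 - 5)² + 46) + (11*(-79))/(-59) = -273/√(1² + 46) - 869*(-1/59) = -273/√(1 + 46) + 869/59 = -273*√47/47 + 869/59 = 869/59 - 273*√47/47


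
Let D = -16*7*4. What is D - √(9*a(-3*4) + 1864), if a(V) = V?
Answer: -448 - 2*√439 ≈ -489.90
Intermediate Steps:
D = -448 (D = -112*4 = -448)
D - √(9*a(-3*4) + 1864) = -448 - √(9*(-3*4) + 1864) = -448 - √(9*(-12) + 1864) = -448 - √(-108 + 1864) = -448 - √1756 = -448 - 2*√439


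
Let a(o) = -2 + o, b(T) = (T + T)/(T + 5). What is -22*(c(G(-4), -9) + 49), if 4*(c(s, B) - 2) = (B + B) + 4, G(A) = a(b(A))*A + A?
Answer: -1045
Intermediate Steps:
b(T) = 2*T/(5 + T) (b(T) = (2*T)/(5 + T) = 2*T/(5 + T))
G(A) = A + A*(-2 + 2*A/(5 + A)) (G(A) = (-2 + 2*A/(5 + A))*A + A = A*(-2 + 2*A/(5 + A)) + A = A + A*(-2 + 2*A/(5 + A)))
c(s, B) = 3 + B/2 (c(s, B) = 2 + ((B + B) + 4)/4 = 2 + (2*B + 4)/4 = 2 + (4 + 2*B)/4 = 2 + (1 + B/2) = 3 + B/2)
-22*(c(G(-4), -9) + 49) = -22*((3 + (½)*(-9)) + 49) = -22*((3 - 9/2) + 49) = -22*(-3/2 + 49) = -22*95/2 = -1045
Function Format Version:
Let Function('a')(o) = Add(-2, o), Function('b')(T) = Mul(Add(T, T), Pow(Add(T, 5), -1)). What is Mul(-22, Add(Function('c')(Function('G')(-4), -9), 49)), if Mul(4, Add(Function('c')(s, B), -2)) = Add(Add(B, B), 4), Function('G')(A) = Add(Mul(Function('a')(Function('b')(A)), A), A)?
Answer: -1045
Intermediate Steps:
Function('b')(T) = Mul(2, T, Pow(Add(5, T), -1)) (Function('b')(T) = Mul(Mul(2, T), Pow(Add(5, T), -1)) = Mul(2, T, Pow(Add(5, T), -1)))
Function('G')(A) = Add(A, Mul(A, Add(-2, Mul(2, A, Pow(Add(5, A), -1))))) (Function('G')(A) = Add(Mul(Add(-2, Mul(2, A, Pow(Add(5, A), -1))), A), A) = Add(Mul(A, Add(-2, Mul(2, A, Pow(Add(5, A), -1)))), A) = Add(A, Mul(A, Add(-2, Mul(2, A, Pow(Add(5, A), -1))))))
Function('c')(s, B) = Add(3, Mul(Rational(1, 2), B)) (Function('c')(s, B) = Add(2, Mul(Rational(1, 4), Add(Add(B, B), 4))) = Add(2, Mul(Rational(1, 4), Add(Mul(2, B), 4))) = Add(2, Mul(Rational(1, 4), Add(4, Mul(2, B)))) = Add(2, Add(1, Mul(Rational(1, 2), B))) = Add(3, Mul(Rational(1, 2), B)))
Mul(-22, Add(Function('c')(Function('G')(-4), -9), 49)) = Mul(-22, Add(Add(3, Mul(Rational(1, 2), -9)), 49)) = Mul(-22, Add(Add(3, Rational(-9, 2)), 49)) = Mul(-22, Add(Rational(-3, 2), 49)) = Mul(-22, Rational(95, 2)) = -1045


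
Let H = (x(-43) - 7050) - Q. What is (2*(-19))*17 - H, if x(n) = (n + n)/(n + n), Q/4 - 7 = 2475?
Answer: 16331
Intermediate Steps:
Q = 9928 (Q = 28 + 4*2475 = 28 + 9900 = 9928)
x(n) = 1 (x(n) = (2*n)/((2*n)) = (2*n)*(1/(2*n)) = 1)
H = -16977 (H = (1 - 7050) - 1*9928 = -7049 - 9928 = -16977)
(2*(-19))*17 - H = (2*(-19))*17 - 1*(-16977) = -38*17 + 16977 = -646 + 16977 = 16331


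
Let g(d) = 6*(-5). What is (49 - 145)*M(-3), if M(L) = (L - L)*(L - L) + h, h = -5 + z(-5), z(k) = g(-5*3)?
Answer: 3360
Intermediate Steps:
g(d) = -30
z(k) = -30
h = -35 (h = -5 - 30 = -35)
M(L) = -35 (M(L) = (L - L)*(L - L) - 35 = 0*(L - L) - 35 = 0*0 - 35 = 0 - 35 = -35)
(49 - 145)*M(-3) = (49 - 145)*(-35) = -96*(-35) = 3360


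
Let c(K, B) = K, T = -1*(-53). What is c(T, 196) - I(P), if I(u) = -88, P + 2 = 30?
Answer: 141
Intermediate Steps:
P = 28 (P = -2 + 30 = 28)
T = 53
c(T, 196) - I(P) = 53 - 1*(-88) = 53 + 88 = 141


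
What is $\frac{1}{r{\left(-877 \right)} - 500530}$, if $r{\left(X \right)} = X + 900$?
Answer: $- \frac{1}{500507} \approx -1.998 \cdot 10^{-6}$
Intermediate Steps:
$r{\left(X \right)} = 900 + X$
$\frac{1}{r{\left(-877 \right)} - 500530} = \frac{1}{\left(900 - 877\right) - 500530} = \frac{1}{23 - 500530} = \frac{1}{-500507} = - \frac{1}{500507}$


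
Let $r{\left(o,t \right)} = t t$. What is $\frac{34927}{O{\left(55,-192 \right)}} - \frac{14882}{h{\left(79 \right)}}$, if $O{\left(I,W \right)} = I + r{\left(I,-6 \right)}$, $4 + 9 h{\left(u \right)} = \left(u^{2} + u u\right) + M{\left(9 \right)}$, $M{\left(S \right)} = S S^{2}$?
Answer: $\frac{449092531}{1201837} \approx 373.67$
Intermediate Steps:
$M{\left(S \right)} = S^{3}$
$r{\left(o,t \right)} = t^{2}$
$h{\left(u \right)} = \frac{725}{9} + \frac{2 u^{2}}{9}$ ($h{\left(u \right)} = - \frac{4}{9} + \frac{\left(u^{2} + u u\right) + 9^{3}}{9} = - \frac{4}{9} + \frac{\left(u^{2} + u^{2}\right) + 729}{9} = - \frac{4}{9} + \frac{2 u^{2} + 729}{9} = - \frac{4}{9} + \frac{729 + 2 u^{2}}{9} = - \frac{4}{9} + \left(81 + \frac{2 u^{2}}{9}\right) = \frac{725}{9} + \frac{2 u^{2}}{9}$)
$O{\left(I,W \right)} = 36 + I$ ($O{\left(I,W \right)} = I + \left(-6\right)^{2} = I + 36 = 36 + I$)
$\frac{34927}{O{\left(55,-192 \right)}} - \frac{14882}{h{\left(79 \right)}} = \frac{34927}{36 + 55} - \frac{14882}{\frac{725}{9} + \frac{2 \cdot 79^{2}}{9}} = \frac{34927}{91} - \frac{14882}{\frac{725}{9} + \frac{2}{9} \cdot 6241} = 34927 \cdot \frac{1}{91} - \frac{14882}{\frac{725}{9} + \frac{12482}{9}} = \frac{34927}{91} - \frac{14882}{\frac{13207}{9}} = \frac{34927}{91} - \frac{133938}{13207} = \frac{449092531}{1201837}$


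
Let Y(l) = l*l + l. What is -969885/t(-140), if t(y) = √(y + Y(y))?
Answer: -9237*√4830/92 ≈ -6977.8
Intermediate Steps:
Y(l) = l + l² (Y(l) = l² + l = l + l²)
t(y) = √(y + y*(1 + y))
-969885/t(-140) = -969885*√4830/9660 = -9237*√4830/92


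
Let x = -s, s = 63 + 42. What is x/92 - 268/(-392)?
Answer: -2063/4508 ≈ -0.45763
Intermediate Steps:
s = 105
x = -105 (x = -1*105 = -105)
x/92 - 268/(-392) = -105/92 - 268/(-392) = -105*1/92 - 268*(-1/392) = -105/92 + 67/98 = -2063/4508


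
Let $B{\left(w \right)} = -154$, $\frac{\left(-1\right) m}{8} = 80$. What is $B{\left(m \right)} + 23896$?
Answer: $23742$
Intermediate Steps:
$m = -640$ ($m = \left(-8\right) 80 = -640$)
$B{\left(m \right)} + 23896 = -154 + 23896 = 23742$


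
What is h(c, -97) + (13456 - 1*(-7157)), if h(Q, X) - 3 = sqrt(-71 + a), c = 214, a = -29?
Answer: 20616 + 10*I ≈ 20616.0 + 10.0*I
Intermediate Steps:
h(Q, X) = 3 + 10*I (h(Q, X) = 3 + sqrt(-71 - 29) = 3 + sqrt(-100) = 3 + 10*I)
h(c, -97) + (13456 - 1*(-7157)) = (3 + 10*I) + (13456 - 1*(-7157)) = (3 + 10*I) + (13456 + 7157) = (3 + 10*I) + 20613 = 20616 + 10*I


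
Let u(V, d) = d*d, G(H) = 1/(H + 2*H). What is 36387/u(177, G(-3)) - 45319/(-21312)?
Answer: 62813904583/21312 ≈ 2.9473e+6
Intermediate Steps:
G(H) = 1/(3*H)
u(V, d) = d²
36387/u(177, G(-3)) - 45319/(-21312) = 36387/(((⅓)/(-3))²) - 45319/(-21312) = 36387/(((⅓)*(-⅓))²) - 45319*(-1/21312) = 36387/((-⅑)²) + 45319/21312 = 36387/(1/81) + 45319/21312 = 36387*81 + 45319/21312 = 2947347 + 45319/21312 = 62813904583/21312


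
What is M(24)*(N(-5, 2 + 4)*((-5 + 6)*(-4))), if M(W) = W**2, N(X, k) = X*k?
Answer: 69120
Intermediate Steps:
M(24)*(N(-5, 2 + 4)*((-5 + 6)*(-4))) = 24**2*((-5*(2 + 4))*((-5 + 6)*(-4))) = 576*((-5*6)*(1*(-4))) = 576*(-30*(-4)) = 576*120 = 69120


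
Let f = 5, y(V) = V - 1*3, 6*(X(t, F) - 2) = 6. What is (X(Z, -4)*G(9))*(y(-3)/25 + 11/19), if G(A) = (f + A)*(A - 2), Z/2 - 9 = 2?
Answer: 47334/475 ≈ 99.651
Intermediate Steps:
Z = 22 (Z = 18 + 2*2 = 18 + 4 = 22)
X(t, F) = 3 (X(t, F) = 2 + (1/6)*6 = 2 + 1 = 3)
y(V) = -3 + V (y(V) = V - 3 = -3 + V)
G(A) = (-2 + A)*(5 + A) (G(A) = (5 + A)*(A - 2) = (5 + A)*(-2 + A) = (-2 + A)*(5 + A))
(X(Z, -4)*G(9))*(y(-3)/25 + 11/19) = (3*(-10 + 9**2 + 3*9))*((-3 - 3)/25 + 11/19) = (3*(-10 + 81 + 27))*(-6*1/25 + 11*(1/19)) = (3*98)*(-6/25 + 11/19) = 294*(161/475) = 47334/475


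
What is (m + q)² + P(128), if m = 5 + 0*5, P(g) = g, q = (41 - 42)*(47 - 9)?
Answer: 1217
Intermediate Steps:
q = -38 (q = -1*38 = -38)
m = 5 (m = 5 + 0 = 5)
(m + q)² + P(128) = (5 - 38)² + 128 = (-33)² + 128 = 1089 + 128 = 1217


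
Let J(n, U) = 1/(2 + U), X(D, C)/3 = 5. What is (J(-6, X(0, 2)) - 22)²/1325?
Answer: 139129/382925 ≈ 0.36333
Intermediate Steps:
X(D, C) = 15 (X(D, C) = 3*5 = 15)
(J(-6, X(0, 2)) - 22)²/1325 = (1/(2 + 15) - 22)²/1325 = (1/17 - 22)²*(1/1325) = (-373/17)²*(1/1325) = (139129/289)*(1/1325) = 139129/382925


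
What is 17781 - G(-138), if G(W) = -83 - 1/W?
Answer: 2465231/138 ≈ 17864.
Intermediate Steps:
17781 - G(-138) = 17781 - (-83 - 1/(-138)) = 17781 - (-83 - 1*(-1/138)) = 17781 - (-83 + 1/138) = 17781 - 1*(-11453/138) = 17781 + 11453/138 = 2465231/138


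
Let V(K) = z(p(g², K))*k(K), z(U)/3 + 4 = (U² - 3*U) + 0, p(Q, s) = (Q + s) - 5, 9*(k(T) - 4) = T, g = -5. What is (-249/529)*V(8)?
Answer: -2541792/529 ≈ -4804.9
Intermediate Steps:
k(T) = 4 + T/9
p(Q, s) = -5 + Q + s
z(U) = -12 - 9*U + 3*U² (z(U) = -12 + 3*((U² - 3*U) + 0) = -12 + 3*(U² - 3*U) = -12 + (-9*U + 3*U²) = -12 - 9*U + 3*U²)
V(K) = (4 + K/9)*(-192 - 9*K + 3*(20 + K)²) (V(K) = (-12 - 9*(-5 + (-5)² + K) + 3*(-5 + (-5)² + K)²)*(4 + K/9) = (-12 - 9*(-5 + 25 + K) + 3*(-5 + 25 + K)²)*(4 + K/9) = (-12 - 9*(20 + K) + 3*(20 + K)²)*(4 + K/9) = (-12 + (-180 - 9*K) + 3*(20 + K)²)*(4 + K/9) = (-192 - 9*K + 3*(20 + K)²)*(4 + K/9) = (4 + K/9)*(-192 - 9*K + 3*(20 + K)²))
(-249/529)*V(8) = (-249/529)*(4032 + 556*8 + (⅓)*8³ + (73/3)*8²) = (-249*1/529)*(4032 + 4448 + (⅓)*512 + (73/3)*64) = -249*(4032 + 4448 + 512/3 + 4672/3)/529 = -249/529*10208 = -2541792/529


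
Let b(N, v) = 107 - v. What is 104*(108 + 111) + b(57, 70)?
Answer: 22813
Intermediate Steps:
104*(108 + 111) + b(57, 70) = 104*(108 + 111) + (107 - 1*70) = 104*219 + (107 - 70) = 22776 + 37 = 22813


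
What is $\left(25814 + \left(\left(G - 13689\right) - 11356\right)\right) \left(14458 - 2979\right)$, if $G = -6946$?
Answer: $-70905783$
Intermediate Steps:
$\left(25814 + \left(\left(G - 13689\right) - 11356\right)\right) \left(14458 - 2979\right) = \left(25814 - 31991\right) \left(14458 - 2979\right) = \left(25814 - 31991\right) 11479 = \left(-6177\right) 11479 = -70905783$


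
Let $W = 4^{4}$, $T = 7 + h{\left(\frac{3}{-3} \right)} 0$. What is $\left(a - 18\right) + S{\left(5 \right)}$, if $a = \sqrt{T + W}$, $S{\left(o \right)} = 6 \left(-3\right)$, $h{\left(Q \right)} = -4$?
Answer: $-36 + \sqrt{263} \approx -19.783$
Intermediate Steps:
$S{\left(o \right)} = -18$
$T = 7$ ($T = 7 - 0 = 7 + 0 = 7$)
$W = 256$
$a = \sqrt{263}$ ($a = \sqrt{7 + 256} = \sqrt{263} \approx 16.217$)
$\left(a - 18\right) + S{\left(5 \right)} = \left(\sqrt{263} - 18\right) - 18 = \left(-18 + \sqrt{263}\right) - 18 = -36 + \sqrt{263}$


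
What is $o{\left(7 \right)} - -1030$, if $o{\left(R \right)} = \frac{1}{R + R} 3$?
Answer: $\frac{14423}{14} \approx 1030.2$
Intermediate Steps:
$o{\left(R \right)} = \frac{3}{2 R}$ ($o{\left(R \right)} = \frac{1}{2 R} 3 = \frac{3}{2 R}$)
$o{\left(7 \right)} - -1030 = \frac{3}{2 \cdot 7} - -1030 = \frac{3}{2} \cdot \frac{1}{7} + 1030 = \frac{3}{14} + 1030 = \frac{14423}{14}$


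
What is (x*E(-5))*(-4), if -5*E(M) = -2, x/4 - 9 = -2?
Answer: -224/5 ≈ -44.800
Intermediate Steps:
x = 28 (x = 36 + 4*(-2) = 36 - 8 = 28)
E(M) = ⅖ (E(M) = -⅕*(-2) = ⅖)
(x*E(-5))*(-4) = (28*(⅖))*(-4) = (56/5)*(-4) = -224/5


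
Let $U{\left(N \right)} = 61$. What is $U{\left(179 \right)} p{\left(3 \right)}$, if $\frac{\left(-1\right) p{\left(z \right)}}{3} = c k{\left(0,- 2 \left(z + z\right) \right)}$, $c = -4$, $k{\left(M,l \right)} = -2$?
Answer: $-1464$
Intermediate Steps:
$p{\left(z \right)} = -24$ ($p{\left(z \right)} = - 3 \left(\left(-4\right) \left(-2\right)\right) = \left(-3\right) 8 = -24$)
$U{\left(179 \right)} p{\left(3 \right)} = 61 \left(-24\right) = -1464$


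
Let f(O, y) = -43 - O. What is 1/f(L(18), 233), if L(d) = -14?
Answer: -1/29 ≈ -0.034483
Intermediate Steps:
1/f(L(18), 233) = 1/(-43 - 1*(-14)) = 1/(-43 + 14) = 1/(-29) = -1/29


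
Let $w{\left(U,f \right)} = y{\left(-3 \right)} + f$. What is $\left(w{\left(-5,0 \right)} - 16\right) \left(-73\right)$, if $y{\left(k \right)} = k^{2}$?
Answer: $511$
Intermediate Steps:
$w{\left(U,f \right)} = 9 + f$ ($w{\left(U,f \right)} = \left(-3\right)^{2} + f = 9 + f$)
$\left(w{\left(-5,0 \right)} - 16\right) \left(-73\right) = \left(\left(9 + 0\right) - 16\right) \left(-73\right) = \left(9 - 16\right) \left(-73\right) = \left(-7\right) \left(-73\right) = 511$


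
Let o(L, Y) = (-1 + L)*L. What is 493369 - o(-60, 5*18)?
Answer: 489709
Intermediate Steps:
o(L, Y) = L*(-1 + L)
493369 - o(-60, 5*18) = 493369 - (-60)*(-1 - 60) = 493369 - (-60)*(-61) = 493369 - 1*3660 = 493369 - 3660 = 489709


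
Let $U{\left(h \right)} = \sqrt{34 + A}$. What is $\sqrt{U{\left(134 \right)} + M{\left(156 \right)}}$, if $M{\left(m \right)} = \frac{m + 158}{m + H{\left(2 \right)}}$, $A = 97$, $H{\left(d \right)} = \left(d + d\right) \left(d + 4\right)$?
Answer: $\frac{\sqrt{1570 + 900 \sqrt{131}}}{30} \approx 3.6318$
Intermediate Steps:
$H{\left(d \right)} = 2 d \left(4 + d\right)$
$M{\left(m \right)} = \frac{158 + m}{24 + m}$ ($M{\left(m \right)} = \frac{m + 158}{m + 2 \cdot 2 \left(4 + 2\right)} = \frac{158 + m}{m + 2 \cdot 2 \cdot 6} = \frac{158 + m}{m + 24} = \frac{158 + m}{24 + m}$)
$U{\left(h \right)} = \sqrt{131}$ ($U{\left(h \right)} = \sqrt{34 + 97} = \sqrt{131}$)
$\sqrt{U{\left(134 \right)} + M{\left(156 \right)}} = \sqrt{\sqrt{131} + \frac{158 + 156}{24 + 156}} = \sqrt{\sqrt{131} + \frac{1}{180} \cdot 314} = \sqrt{\sqrt{131} + \frac{157}{90}} = \sqrt{\frac{157}{90} + \sqrt{131}}$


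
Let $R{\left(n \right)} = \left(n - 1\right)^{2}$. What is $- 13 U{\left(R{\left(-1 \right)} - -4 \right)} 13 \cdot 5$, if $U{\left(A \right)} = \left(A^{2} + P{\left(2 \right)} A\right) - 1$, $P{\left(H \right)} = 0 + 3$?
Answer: $-73515$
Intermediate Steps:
$R{\left(n \right)} = \left(-1 + n\right)^{2}$
$P{\left(H \right)} = 3$
$U{\left(A \right)} = -1 + A^{2} + 3 A$ ($U{\left(A \right)} = \left(A^{2} + 3 A\right) - 1 = -1 + A^{2} + 3 A$)
$- 13 U{\left(R{\left(-1 \right)} - -4 \right)} 13 \cdot 5 = - 13 \left(-1 + \left(\left(-1 - 1\right)^{2} - -4\right)^{2} + 3 \left(\left(-1 - 1\right)^{2} - -4\right)\right) 13 \cdot 5 = - 13 \left(-1 + \left(\left(-2\right)^{2} + 4\right)^{2} + 3 \left(\left(-2\right)^{2} + 4\right)\right) 13 \cdot 5 = - 13 \left(-1 + \left(4 + 4\right)^{2} + 3 \left(4 + 4\right)\right) 13 \cdot 5 = - 13 \left(-1 + 8^{2} + 3 \cdot 8\right) 13 \cdot 5 = - 13 \left(-1 + 64 + 24\right) 13 \cdot 5 = \left(-13\right) 87 \cdot 13 \cdot 5 = \left(-1131\right) 13 \cdot 5 = \left(-14703\right) 5 = -73515$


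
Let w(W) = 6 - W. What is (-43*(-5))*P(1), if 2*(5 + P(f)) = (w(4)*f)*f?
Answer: -860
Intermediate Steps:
P(f) = -5 + f**2 (P(f) = -5 + (((6 - 1*4)*f)*f)/2 = -5 + (((6 - 4)*f)*f)/2 = -5 + ((2*f)*f)/2 = -5 + (2*f**2)/2 = -5 + f**2)
(-43*(-5))*P(1) = (-43*(-5))*(-5 + 1**2) = 215*(-5 + 1) = 215*(-4) = -860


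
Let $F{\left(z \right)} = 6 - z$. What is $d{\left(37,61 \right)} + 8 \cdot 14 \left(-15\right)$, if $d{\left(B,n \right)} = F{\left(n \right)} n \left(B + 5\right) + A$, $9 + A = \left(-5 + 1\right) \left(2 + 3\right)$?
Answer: $-142619$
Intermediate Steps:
$A = -29$ ($A = -9 + \left(-5 + 1\right) \left(2 + 3\right) = -9 - 20 = -29$)
$d{\left(B,n \right)} = -29 + n \left(5 + B\right) \left(6 - n\right)$ ($d{\left(B,n \right)} = \left(6 - n\right) n \left(B + 5\right) - 29 = \left(6 - n\right) n \left(5 + B\right) - 29 = n \left(5 + B\right) \left(6 - n\right) - 29 = -29 + n \left(5 + B\right) \left(6 - n\right)$)
$d{\left(37,61 \right)} + 8 \cdot 14 \left(-15\right) = \left(-29 - 305 \left(-6 + 61\right) - 37 \cdot 61 \left(-6 + 61\right)\right) + 8 \cdot 14 \left(-15\right) = \left(-29 - 305 \cdot 55 - 37 \cdot 61 \cdot 55\right) + 112 \left(-15\right) = \left(-29 - 16775 - 124135\right) - 1680 = -140939 - 1680 = -142619$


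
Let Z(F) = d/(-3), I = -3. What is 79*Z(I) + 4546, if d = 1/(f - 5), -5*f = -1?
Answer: 327707/72 ≈ 4551.5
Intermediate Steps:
f = ⅕ (f = -⅕*(-1) = ⅕ ≈ 0.20000)
d = -5/24 (d = 1/(⅕ - 5) = 1/(-24/5) = -5/24 ≈ -0.20833)
Z(F) = 5/72 (Z(F) = -5/24/(-3) = -5/24*(-⅓) = 5/72)
79*Z(I) + 4546 = 79*(5/72) + 4546 = 395/72 + 4546 = 327707/72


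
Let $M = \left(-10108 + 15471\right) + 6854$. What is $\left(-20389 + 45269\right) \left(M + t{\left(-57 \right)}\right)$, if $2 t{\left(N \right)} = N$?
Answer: $303249880$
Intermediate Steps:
$t{\left(N \right)} = \frac{N}{2}$
$M = 12217$ ($M = 5363 + 6854 = 12217$)
$\left(-20389 + 45269\right) \left(M + t{\left(-57 \right)}\right) = \left(-20389 + 45269\right) \left(12217 + \frac{1}{2} \left(-57\right)\right) = 24880 \left(12217 - \frac{57}{2}\right) = 24880 \cdot \frac{24377}{2} = 303249880$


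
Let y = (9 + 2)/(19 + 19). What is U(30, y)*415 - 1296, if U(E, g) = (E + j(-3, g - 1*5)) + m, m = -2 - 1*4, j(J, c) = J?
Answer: 7419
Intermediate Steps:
y = 11/38 ≈ 0.28947
m = -6 (m = -2 - 4 = -6)
U(E, g) = -9 + E (U(E, g) = (E - 3) - 6 = (-3 + E) - 6 = -9 + E)
U(30, y)*415 - 1296 = (-9 + 30)*415 - 1296 = 21*415 - 1296 = 8715 - 1296 = 7419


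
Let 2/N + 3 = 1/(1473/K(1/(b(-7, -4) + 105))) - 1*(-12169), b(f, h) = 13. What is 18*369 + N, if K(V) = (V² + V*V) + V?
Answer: 69056126478287/10396887198 ≈ 6642.0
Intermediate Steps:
K(V) = V + 2*V² (K(V) = (V² + V²) + V = 2*V² + V = V + 2*V²)
N = 1709171/10396887198 (N = 2/(-3 + (1/(1473/(((1 + 2/(13 + 105))/(13 + 105)))) - 1*(-12169))) = 2/(-3 + (1/(1473/(((1 + 2/118)/118))) + 12169)) = 2/(-3 + (1/(1473/(((1 + 2*(1/118))/118))) + 12169)) = 2/(-3 + (1/(1473/(((1 + 1/59)/118))) + 12169)) = 2/(-3 + (1/(1473/(((1/118)*(60/59)))) + 12169)) = 2/(-3 + (1/(1473/(30/3481)) + 12169)) = 2/(-3 + (1/(1473*(3481/30)) + 12169)) = 2/(-3 + (1/(1709171/10) + 12169)) = 2/(-3 + (10/1709171 + 12169)) = 2/(-3 + 20798901909/1709171) = 2/(20793774396/1709171) = 2*(1709171/20793774396) = 1709171/10396887198 ≈ 0.00016439)
18*369 + N = 18*369 + 1709171/10396887198 = 6642 + 1709171/10396887198 = 69056126478287/10396887198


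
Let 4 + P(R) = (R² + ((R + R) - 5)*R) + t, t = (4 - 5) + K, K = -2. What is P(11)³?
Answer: 27270901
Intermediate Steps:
t = -3 (t = (4 - 5) - 2 = -1 - 2 = -3)
P(R) = -7 + R² + R*(-5 + 2*R) (P(R) = -4 + ((R² + ((R + R) - 5)*R) - 3) = -4 + ((R² + (2*R - 5)*R) - 3) = -4 + ((R² + (-5 + 2*R)*R) - 3) = -4 + ((R² + R*(-5 + 2*R)) - 3) = -4 + (-3 + R² + R*(-5 + 2*R)) = -7 + R² + R*(-5 + 2*R))
P(11)³ = (-7 - 5*11 + 3*11²)³ = (-7 - 55 + 3*121)³ = (-7 - 55 + 363)³ = 301³ = 27270901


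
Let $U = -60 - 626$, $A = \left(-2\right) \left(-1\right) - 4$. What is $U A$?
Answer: $1372$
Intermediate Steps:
$A = -2$ ($A = 2 - 4 = -2$)
$U = -686$ ($U = -60 - 626 = -686$)
$U A = \left(-686\right) \left(-2\right) = 1372$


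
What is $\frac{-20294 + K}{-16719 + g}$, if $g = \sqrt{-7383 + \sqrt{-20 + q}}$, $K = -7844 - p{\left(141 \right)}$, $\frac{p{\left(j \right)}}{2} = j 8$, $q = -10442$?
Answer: $\frac{30394}{16719 - \sqrt{-7383 + i \sqrt{10462}}} \approx 1.8179 + 0.0093436 i$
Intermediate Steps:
$p{\left(j \right)} = 16 j$ ($p{\left(j \right)} = 2 j 8 = 2 \cdot 8 j = 16 j$)
$K = -10100$ ($K = -7844 - 16 \cdot 141 = -7844 - 2256 = -10100$)
$g = \sqrt{-7383 + i \sqrt{10462}}$ ($g = \sqrt{-7383 + \sqrt{-20 - 10442}} = \sqrt{-7383 + \sqrt{-10462}} = \sqrt{-7383 + i \sqrt{10462}} \approx 0.5952 + 85.926 i$)
$\frac{-20294 + K}{-16719 + g} = \frac{-20294 - 10100}{-16719 + \sqrt{-7383 + i \sqrt{10462}}} = - \frac{30394}{-16719 + \sqrt{-7383 + i \sqrt{10462}}}$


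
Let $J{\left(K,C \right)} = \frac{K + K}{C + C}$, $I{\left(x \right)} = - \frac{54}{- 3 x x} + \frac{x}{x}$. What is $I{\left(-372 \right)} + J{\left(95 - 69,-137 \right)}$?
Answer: $\frac{853505}{1053256} \approx 0.81035$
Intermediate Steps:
$I{\left(x \right)} = 1 + \frac{18}{x^{2}}$ ($I{\left(x \right)} = - \frac{54}{\left(-3\right) x^{2}} + 1 = - 54 \left(- \frac{1}{3 x^{2}}\right) + 1 = \frac{18}{x^{2}} + 1 = 1 + \frac{18}{x^{2}}$)
$J{\left(K,C \right)} = \frac{K}{C}$ ($J{\left(K,C \right)} = \frac{2 K}{2 C} = 2 K \frac{1}{2 C} = \frac{K}{C}$)
$I{\left(-372 \right)} + J{\left(95 - 69,-137 \right)} = \left(1 + \frac{18}{138384}\right) + \frac{95 - 69}{-137} = \left(1 + 18 \cdot \frac{1}{138384}\right) + 26 \left(- \frac{1}{137}\right) = \left(1 + \frac{1}{7688}\right) - \frac{26}{137} = \frac{7689}{7688} - \frac{26}{137} = \frac{853505}{1053256}$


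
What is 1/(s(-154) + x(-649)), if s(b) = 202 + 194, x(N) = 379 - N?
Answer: 1/1424 ≈ 0.00070225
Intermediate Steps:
s(b) = 396
1/(s(-154) + x(-649)) = 1/(396 + (379 - 1*(-649))) = 1/(396 + (379 + 649)) = 1/(396 + 1028) = 1/1424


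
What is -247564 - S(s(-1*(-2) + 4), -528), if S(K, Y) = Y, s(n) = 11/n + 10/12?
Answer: -247036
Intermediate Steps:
s(n) = 5/6 + 11/n (s(n) = 11/n + 10*(1/12) = 11/n + 5/6 = 5/6 + 11/n)
-247564 - S(s(-1*(-2) + 4), -528) = -247564 - 1*(-528) = -247564 + 528 = -247036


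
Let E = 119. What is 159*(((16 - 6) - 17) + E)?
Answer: 17808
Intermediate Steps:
159*(((16 - 6) - 17) + E) = 159*(((16 - 6) - 17) + 119) = 159*((10 - 17) + 119) = 159*(-7 + 119) = 159*112 = 17808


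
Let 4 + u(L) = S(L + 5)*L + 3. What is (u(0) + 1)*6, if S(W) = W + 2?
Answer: 0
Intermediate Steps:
S(W) = 2 + W
u(L) = -1 + L*(7 + L) (u(L) = -4 + ((2 + (L + 5))*L + 3) = -4 + ((2 + (5 + L))*L + 3) = -4 + ((7 + L)*L + 3) = -4 + (L*(7 + L) + 3) = -4 + (3 + L*(7 + L)) = -1 + L*(7 + L))
(u(0) + 1)*6 = ((-1 + 0*(7 + 0)) + 1)*6 = ((-1 + 0*7) + 1)*6 = ((-1 + 0) + 1)*6 = (-1 + 1)*6 = 0*6 = 0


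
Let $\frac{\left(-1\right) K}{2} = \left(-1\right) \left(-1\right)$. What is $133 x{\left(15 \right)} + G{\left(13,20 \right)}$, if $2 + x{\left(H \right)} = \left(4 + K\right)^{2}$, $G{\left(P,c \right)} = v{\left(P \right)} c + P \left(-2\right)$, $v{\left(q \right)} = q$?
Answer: $500$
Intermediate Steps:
$K = -2$ ($K = - 2 \left(\left(-1\right) \left(-1\right)\right) = \left(-2\right) 1 = -2$)
$G{\left(P,c \right)} = - 2 P + P c$ ($G{\left(P,c \right)} = P c + P \left(-2\right) = P c - 2 P = - 2 P + P c$)
$x{\left(H \right)} = 2$ ($x{\left(H \right)} = -2 + \left(4 - 2\right)^{2} = -2 + 2^{2} = -2 + 4 = 2$)
$133 x{\left(15 \right)} + G{\left(13,20 \right)} = 133 \cdot 2 + 13 \left(-2 + 20\right) = 266 + 13 \cdot 18 = 266 + 234 = 500$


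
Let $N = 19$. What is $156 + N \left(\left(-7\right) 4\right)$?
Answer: $-376$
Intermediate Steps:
$156 + N \left(\left(-7\right) 4\right) = 156 + 19 \left(\left(-7\right) 4\right) = 156 + 19 \left(-28\right) = 156 - 532 = -376$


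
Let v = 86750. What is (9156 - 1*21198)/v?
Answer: -6021/43375 ≈ -0.13881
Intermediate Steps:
(9156 - 1*21198)/v = (9156 - 1*21198)/86750 = (9156 - 21198)*(1/86750) = -12042*1/86750 = -6021/43375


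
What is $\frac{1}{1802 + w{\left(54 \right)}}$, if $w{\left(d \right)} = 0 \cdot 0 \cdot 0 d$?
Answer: $\frac{1}{1802} \approx 0.00055494$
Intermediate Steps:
$w{\left(d \right)} = 0$ ($w{\left(d \right)} = 0 \cdot 0 = 0$)
$\frac{1}{1802 + w{\left(54 \right)}} = \frac{1}{1802 + 0} = \frac{1}{1802}$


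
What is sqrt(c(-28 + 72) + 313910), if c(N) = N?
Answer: sqrt(313954) ≈ 560.32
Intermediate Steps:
sqrt(c(-28 + 72) + 313910) = sqrt((-28 + 72) + 313910) = sqrt(44 + 313910) = sqrt(313954)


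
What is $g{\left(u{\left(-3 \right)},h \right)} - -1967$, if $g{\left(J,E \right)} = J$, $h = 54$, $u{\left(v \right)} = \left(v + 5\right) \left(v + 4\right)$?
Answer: $1969$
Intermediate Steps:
$u{\left(v \right)} = \left(4 + v\right) \left(5 + v\right)$ ($u{\left(v \right)} = \left(5 + v\right) \left(4 + v\right) = \left(4 + v\right) \left(5 + v\right)$)
$g{\left(u{\left(-3 \right)},h \right)} - -1967 = \left(20 + \left(-3\right)^{2} + 9 \left(-3\right)\right) - -1967 = \left(20 + 9 - 27\right) + 1967 = 2 + 1967 = 1969$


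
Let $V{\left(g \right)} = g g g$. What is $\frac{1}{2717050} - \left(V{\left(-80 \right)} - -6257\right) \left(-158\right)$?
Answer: $- \frac{217112384867699}{2717050} \approx -7.9907 \cdot 10^{7}$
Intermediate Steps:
$V{\left(g \right)} = g^{3}$ ($V{\left(g \right)} = g^{2} g = g^{3}$)
$\frac{1}{2717050} - \left(V{\left(-80 \right)} - -6257\right) \left(-158\right) = \frac{1}{2717050} - \left(\left(-80\right)^{3} - -6257\right) \left(-158\right) = \frac{1}{2717050} - \left(-512000 + 6257\right) \left(-158\right) = \frac{1}{2717050} - \left(-505743\right) \left(-158\right) = \frac{1}{2717050} - 79907394 = - \frac{217112384867699}{2717050}$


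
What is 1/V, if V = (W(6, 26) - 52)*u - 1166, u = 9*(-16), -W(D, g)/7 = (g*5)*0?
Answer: 1/6322 ≈ 0.00015818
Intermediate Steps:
W(D, g) = 0 (W(D, g) = -7*g*5*0 = -7*5*g*0 = -7*0 = 0)
u = -144
V = 6322 (V = (0 - 52)*(-144) - 1166 = -52*(-144) - 1166 = 7488 - 1166 = 6322)
1/V = 1/6322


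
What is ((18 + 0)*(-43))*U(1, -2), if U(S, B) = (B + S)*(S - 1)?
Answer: 0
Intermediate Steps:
U(S, B) = (-1 + S)*(B + S) (U(S, B) = (B + S)*(-1 + S) = (-1 + S)*(B + S))
((18 + 0)*(-43))*U(1, -2) = ((18 + 0)*(-43))*(1² - 1*(-2) - 1*1 - 2*1) = (18*(-43))*(1 + 2 - 1 - 2) = -774*0 = 0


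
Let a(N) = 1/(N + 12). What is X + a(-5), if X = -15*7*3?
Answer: -2204/7 ≈ -314.86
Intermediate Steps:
a(N) = 1/(12 + N)
X = -315 (X = -105*3 = -315)
X + a(-5) = -315 + 1/(12 - 5) = -315 + 1/7 = -2204/7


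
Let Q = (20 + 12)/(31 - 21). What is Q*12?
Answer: 192/5 ≈ 38.400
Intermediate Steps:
Q = 16/5 (Q = 32/10 = 32*(1/10) = 16/5 ≈ 3.2000)
Q*12 = (16/5)*12 = 192/5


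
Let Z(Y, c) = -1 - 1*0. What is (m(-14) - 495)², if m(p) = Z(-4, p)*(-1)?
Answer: 244036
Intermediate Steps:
Z(Y, c) = -1 (Z(Y, c) = -1 + 0 = -1)
m(p) = 1 (m(p) = -1*(-1) = 1)
(m(-14) - 495)² = (1 - 495)² = (-494)² = 244036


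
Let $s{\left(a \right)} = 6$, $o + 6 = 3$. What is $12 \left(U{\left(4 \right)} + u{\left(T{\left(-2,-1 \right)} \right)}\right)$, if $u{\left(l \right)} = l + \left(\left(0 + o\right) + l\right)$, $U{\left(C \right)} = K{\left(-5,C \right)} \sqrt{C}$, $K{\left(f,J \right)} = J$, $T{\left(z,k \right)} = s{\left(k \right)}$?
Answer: $204$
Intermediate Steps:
$o = -3$ ($o = -6 + 3 = -3$)
$T{\left(z,k \right)} = 6$
$U{\left(C \right)} = C^{\frac{3}{2}}$ ($U{\left(C \right)} = C \sqrt{C} = C^{\frac{3}{2}}$)
$u{\left(l \right)} = -3 + 2 l$ ($u{\left(l \right)} = l + \left(\left(0 - 3\right) + l\right) = l + \left(-3 + l\right) = -3 + 2 l$)
$12 \left(U{\left(4 \right)} + u{\left(T{\left(-2,-1 \right)} \right)}\right) = 12 \left(4^{\frac{3}{2}} + \left(-3 + 2 \cdot 6\right)\right) = 12 \left(8 + \left(-3 + 12\right)\right) = 12 \left(8 + 9\right) = 12 \cdot 17 = 204$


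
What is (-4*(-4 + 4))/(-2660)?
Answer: 0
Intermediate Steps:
(-4*(-4 + 4))/(-2660) = -(-1)*0/665 = -1/2660*0 = 0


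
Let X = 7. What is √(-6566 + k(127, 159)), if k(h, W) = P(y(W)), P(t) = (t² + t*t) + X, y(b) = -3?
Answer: I*√6541 ≈ 80.876*I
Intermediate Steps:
P(t) = 7 + 2*t² (P(t) = (t² + t*t) + 7 = (t² + t²) + 7 = 2*t² + 7 = 7 + 2*t²)
k(h, W) = 25 (k(h, W) = 7 + 2*(-3)² = 7 + 2*9 = 7 + 18 = 25)
√(-6566 + k(127, 159)) = √(-6566 + 25) = √(-6541) = I*√6541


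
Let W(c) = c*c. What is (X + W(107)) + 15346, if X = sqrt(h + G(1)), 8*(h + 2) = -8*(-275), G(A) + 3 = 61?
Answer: 26795 + sqrt(331) ≈ 26813.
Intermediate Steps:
G(A) = 58 (G(A) = -3 + 61 = 58)
W(c) = c**2
h = 273 (h = -2 + (-8*(-275))/8 = -2 + (1/8)*2200 = -2 + 275 = 273)
X = sqrt(331) (X = sqrt(273 + 58) = sqrt(331) ≈ 18.193)
(X + W(107)) + 15346 = (sqrt(331) + 107**2) + 15346 = (sqrt(331) + 11449) + 15346 = (11449 + sqrt(331)) + 15346 = 26795 + sqrt(331)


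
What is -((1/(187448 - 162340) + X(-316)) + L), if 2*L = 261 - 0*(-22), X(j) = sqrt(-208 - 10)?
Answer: -3276595/25108 - I*sqrt(218) ≈ -130.5 - 14.765*I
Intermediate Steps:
X(j) = I*sqrt(218) (X(j) = sqrt(-218) = I*sqrt(218))
L = 261/2 (L = (261 - 0*(-22))/2 = (261 - 97*0)/2 = (261 + 0)/2 = (1/2)*261 = 261/2 ≈ 130.50)
-((1/(187448 - 162340) + X(-316)) + L) = -((1/(187448 - 162340) + I*sqrt(218)) + 261/2) = -((1/25108 + I*sqrt(218)) + 261/2) = -(3276595/25108 + I*sqrt(218)) = -3276595/25108 - I*sqrt(218)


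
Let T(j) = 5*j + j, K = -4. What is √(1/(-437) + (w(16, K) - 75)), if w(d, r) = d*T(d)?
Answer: 2*√69751318/437 ≈ 38.223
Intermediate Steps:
T(j) = 6*j
w(d, r) = 6*d² (w(d, r) = d*(6*d) = 6*d²)
√(1/(-437) + (w(16, K) - 75)) = √(1/(-437) + (6*16² - 75)) = √(-1/437 + (6*256 - 75)) = √(-1/437 + (1536 - 75)) = √(-1/437 + 1461) = √(638456/437) = 2*√69751318/437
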